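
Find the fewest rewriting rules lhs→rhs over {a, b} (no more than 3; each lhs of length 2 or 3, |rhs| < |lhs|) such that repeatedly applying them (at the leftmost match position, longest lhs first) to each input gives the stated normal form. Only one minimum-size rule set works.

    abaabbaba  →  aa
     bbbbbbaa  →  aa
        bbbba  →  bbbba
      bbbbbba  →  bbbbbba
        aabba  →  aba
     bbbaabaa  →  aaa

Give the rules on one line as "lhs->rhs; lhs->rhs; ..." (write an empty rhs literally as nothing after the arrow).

  | abaabbaba => aaabbaba => aababa => aaba => aa
  | bbbbbbaa => bbbbbaa => bbbbaa => bbbaa => bbaa => baa => aa
  | bbbba
  | bbbbbba

aab->a; baa->aa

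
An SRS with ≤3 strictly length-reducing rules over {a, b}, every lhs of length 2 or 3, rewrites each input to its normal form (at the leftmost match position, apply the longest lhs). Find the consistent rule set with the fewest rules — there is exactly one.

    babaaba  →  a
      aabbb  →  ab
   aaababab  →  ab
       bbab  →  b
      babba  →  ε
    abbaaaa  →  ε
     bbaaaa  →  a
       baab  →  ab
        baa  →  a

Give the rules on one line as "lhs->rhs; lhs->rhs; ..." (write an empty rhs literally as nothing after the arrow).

  | babaaba => baaba => aba => a
  | aabbb => bbb => ab
  | aaababab => ababab => abab => ab
  | bbab => aab => b

aa->; ba->; bb->a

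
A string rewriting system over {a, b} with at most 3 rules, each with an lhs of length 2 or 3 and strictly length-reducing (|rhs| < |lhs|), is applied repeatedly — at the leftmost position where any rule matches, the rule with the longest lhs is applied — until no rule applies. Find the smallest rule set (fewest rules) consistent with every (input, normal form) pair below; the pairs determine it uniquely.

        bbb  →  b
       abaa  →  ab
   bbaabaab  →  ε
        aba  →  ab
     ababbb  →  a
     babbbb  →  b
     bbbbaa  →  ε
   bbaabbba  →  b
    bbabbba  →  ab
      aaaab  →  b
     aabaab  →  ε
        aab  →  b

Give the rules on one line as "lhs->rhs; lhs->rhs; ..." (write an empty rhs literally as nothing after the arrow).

  | bbb => b
  | abaa => aba => ab
  | bbaabaab => aabaab => baab => bab => bb => ε
  | aba => ab

aa->; ba->b; bb->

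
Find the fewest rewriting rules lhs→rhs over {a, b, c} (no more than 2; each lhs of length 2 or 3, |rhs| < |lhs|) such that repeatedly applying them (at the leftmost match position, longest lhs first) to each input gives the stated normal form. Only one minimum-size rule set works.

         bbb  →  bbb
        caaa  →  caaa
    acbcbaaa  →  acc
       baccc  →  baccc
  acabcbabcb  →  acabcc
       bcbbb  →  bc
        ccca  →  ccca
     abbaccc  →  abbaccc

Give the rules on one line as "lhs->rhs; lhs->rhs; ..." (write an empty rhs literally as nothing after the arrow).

  | bbb
  | caaa
  | acbcbaaa => accbaaa => accbaa => accba => accb => acc
  | baccc

cb->c; cba->cb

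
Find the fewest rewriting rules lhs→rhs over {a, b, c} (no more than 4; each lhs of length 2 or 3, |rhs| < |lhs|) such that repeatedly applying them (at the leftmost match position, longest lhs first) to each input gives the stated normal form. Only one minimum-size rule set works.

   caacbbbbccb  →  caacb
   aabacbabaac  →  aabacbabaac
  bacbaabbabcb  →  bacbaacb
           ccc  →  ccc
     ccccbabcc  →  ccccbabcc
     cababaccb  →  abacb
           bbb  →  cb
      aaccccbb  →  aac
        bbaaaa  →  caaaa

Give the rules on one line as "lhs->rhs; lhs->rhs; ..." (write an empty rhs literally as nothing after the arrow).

acc->ac; bb->c; cab->

  | caacbbbbccb => caaccbbccb => caacbbccb => caaccccb => caacccb => caaccb => caacb
  | aabacbabaac
  | bacbaabbabcb => bacbaacabcb => bacbaacb
  | ccc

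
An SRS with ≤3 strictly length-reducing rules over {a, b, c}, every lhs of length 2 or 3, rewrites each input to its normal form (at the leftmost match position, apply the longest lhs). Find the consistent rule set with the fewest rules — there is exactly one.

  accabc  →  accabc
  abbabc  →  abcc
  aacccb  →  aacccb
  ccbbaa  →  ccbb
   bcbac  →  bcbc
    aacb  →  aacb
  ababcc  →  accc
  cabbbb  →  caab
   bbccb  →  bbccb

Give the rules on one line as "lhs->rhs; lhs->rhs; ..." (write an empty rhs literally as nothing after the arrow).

ba->b; bab->c; bbb->a

  | accabc
  | abbabc => abcc
  | aacccb
  | ccbbaa => ccbba => ccbb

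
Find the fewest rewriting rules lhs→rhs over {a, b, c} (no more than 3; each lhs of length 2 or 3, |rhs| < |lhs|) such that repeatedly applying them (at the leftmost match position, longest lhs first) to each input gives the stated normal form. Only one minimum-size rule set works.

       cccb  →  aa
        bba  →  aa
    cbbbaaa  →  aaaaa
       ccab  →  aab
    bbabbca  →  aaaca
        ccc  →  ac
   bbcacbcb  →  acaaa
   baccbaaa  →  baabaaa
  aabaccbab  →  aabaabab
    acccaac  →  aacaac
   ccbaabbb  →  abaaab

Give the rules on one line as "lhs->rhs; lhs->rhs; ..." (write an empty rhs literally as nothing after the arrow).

bb->a; cb->a; cc->a

  | cccb => acb => aa
  | bba => aa
  | cbbbaaa => abbaaa => aaaaa
  | ccab => aab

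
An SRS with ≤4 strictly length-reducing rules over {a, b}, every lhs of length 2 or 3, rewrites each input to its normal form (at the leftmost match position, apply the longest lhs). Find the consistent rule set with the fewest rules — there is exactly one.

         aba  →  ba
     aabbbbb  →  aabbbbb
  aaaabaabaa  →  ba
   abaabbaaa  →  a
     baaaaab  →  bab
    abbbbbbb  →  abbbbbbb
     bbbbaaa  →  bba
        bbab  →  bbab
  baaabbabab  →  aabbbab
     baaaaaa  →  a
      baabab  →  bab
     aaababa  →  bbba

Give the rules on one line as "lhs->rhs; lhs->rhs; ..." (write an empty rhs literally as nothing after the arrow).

aaa->b; aba->ba; baa->a

  | aba => ba
  | aabbbbb
  | aaaabaabaa => babaabaa => bbaabaa => babaa => bbaa => ba
  | abaabbaaa => baabbaaa => abbaaa => abaa => baa => a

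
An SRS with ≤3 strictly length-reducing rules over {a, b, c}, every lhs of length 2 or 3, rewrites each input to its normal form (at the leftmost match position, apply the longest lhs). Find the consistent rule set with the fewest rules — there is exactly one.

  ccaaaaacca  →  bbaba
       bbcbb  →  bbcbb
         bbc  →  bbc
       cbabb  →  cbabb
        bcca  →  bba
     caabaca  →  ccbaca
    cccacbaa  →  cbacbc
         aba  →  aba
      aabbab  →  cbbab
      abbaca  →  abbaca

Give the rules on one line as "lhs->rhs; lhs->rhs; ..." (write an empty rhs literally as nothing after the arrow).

  | ccaaaaacca => baaaaacca => bcaaacca => bccacca => bbacca => bbaba
  | bbcbb
  | bbc
  | cbabb

aa->c; cca->ba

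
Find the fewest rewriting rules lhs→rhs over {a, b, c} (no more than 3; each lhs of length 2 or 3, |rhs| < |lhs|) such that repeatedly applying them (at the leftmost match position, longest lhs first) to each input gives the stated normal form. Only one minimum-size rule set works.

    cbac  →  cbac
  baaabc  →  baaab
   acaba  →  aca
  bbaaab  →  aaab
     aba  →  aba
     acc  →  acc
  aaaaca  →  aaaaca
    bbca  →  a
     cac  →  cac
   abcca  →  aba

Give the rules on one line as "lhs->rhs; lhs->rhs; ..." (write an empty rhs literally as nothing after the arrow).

bba->a; bc->b; cab->c

  | cbac
  | baaabc => baaab
  | acaba => aca
  | bbaaab => aaab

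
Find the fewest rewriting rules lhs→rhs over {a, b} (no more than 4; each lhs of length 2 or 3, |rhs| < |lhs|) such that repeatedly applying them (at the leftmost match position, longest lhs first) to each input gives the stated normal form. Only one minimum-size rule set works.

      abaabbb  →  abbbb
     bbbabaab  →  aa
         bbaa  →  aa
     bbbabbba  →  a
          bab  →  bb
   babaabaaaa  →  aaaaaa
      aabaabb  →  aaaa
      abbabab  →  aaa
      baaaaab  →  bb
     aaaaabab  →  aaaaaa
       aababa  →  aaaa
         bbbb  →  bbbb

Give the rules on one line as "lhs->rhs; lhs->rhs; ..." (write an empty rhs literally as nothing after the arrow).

  | abaabbb => ababbb => abbbb
  | bbbabaab => babaab => bbaab => aab => aa
  | bbaa => aa
  | bbbabbba => babbba => bbbba => bba => a

aab->aa; ba->b; bba->a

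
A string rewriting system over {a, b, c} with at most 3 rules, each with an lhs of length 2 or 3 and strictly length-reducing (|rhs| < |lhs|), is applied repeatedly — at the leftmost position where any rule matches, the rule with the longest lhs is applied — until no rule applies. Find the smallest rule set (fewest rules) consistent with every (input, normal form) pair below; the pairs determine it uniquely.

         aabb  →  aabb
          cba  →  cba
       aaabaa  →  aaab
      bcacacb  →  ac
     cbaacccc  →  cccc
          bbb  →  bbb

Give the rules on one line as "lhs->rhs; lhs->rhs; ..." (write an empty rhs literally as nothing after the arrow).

acb->; baa->b; bc->

  | aabb
  | cba
  | aaabaa => aaab
  | bcacacb => acacb => ac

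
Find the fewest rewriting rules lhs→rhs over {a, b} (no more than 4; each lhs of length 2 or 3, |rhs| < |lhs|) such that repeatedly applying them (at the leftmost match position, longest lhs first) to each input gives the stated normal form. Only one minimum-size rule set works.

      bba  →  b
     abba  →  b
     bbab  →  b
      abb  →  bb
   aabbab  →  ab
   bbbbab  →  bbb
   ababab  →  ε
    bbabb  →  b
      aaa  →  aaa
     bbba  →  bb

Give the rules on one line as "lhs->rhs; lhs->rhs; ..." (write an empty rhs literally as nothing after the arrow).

aab->ba; abb->bb; ba->; bab->ba

  | bba => b
  | abba => bba => b
  | bbab => bba => b
  | abb => bb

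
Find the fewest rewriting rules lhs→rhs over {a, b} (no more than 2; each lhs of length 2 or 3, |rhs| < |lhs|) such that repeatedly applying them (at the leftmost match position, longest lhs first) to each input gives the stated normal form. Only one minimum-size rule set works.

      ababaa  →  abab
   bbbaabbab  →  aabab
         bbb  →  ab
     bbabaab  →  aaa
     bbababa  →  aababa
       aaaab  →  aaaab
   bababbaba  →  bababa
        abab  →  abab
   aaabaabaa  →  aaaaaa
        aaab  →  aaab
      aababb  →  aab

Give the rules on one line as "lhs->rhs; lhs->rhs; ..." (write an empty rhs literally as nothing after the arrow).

baa->b; bb->a

  | ababaa => abab
  | bbbaabbab => abaabbab => abbbab => aabab
  | bbb => ab
  | bbabaab => aabaab => aabb => aaa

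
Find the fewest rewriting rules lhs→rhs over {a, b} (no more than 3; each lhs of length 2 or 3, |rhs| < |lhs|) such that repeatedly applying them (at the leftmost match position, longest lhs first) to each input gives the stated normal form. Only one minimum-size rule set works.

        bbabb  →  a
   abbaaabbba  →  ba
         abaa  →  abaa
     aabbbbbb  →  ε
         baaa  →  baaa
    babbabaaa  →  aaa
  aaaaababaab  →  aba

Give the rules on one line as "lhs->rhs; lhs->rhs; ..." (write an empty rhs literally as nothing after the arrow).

aab->b; bb->

  | bbabb => abb => a
  | abbaaabbba => aaaabbba => aabbba => bbba => ba
  | abaa
  | aabbbbbb => bbbbbb => bbbb => bb => ε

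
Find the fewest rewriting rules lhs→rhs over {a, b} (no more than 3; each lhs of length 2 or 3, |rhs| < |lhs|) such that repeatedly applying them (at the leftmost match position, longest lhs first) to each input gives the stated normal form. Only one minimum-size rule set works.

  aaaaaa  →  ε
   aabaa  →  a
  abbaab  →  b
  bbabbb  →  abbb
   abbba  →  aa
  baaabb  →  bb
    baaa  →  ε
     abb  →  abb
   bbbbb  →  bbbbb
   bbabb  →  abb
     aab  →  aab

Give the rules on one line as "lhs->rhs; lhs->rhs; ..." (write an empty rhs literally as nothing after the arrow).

aaa->; ba->a

  | aaaaaa => aaa => ε
  | aabaa => aaaa => a
  | abbaab => abaab => aaab => b
  | bbabbb => babbb => abbb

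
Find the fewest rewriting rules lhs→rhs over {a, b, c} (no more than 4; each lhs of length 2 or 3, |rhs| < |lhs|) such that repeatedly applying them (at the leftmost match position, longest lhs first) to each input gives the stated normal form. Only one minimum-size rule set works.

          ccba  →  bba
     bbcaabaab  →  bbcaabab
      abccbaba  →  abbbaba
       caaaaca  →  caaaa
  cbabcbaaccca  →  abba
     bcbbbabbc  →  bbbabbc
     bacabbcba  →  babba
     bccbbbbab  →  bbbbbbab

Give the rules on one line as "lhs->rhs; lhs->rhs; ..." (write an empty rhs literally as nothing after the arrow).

  | ccba => bba
  | bbcaabaab => bbcaabab
  | abccbaba => abbbaba
  | caaaaca => caaaa

ac->; baa->ba; cb->; cc->b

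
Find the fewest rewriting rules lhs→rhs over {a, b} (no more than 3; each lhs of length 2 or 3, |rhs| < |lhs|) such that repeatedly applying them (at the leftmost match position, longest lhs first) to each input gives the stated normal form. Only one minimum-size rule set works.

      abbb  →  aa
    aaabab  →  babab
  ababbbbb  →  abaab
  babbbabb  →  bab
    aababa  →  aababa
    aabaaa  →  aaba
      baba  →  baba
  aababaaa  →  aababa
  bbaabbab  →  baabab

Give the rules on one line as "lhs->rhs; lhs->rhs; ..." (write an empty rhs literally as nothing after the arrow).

aaa->ba; bb->b; bbb->a

  | abbb => aa
  | aaabab => babab
  | ababbbbb => abaabb => abaab
  | babbbabb => baaabb => bbabb => babb => bab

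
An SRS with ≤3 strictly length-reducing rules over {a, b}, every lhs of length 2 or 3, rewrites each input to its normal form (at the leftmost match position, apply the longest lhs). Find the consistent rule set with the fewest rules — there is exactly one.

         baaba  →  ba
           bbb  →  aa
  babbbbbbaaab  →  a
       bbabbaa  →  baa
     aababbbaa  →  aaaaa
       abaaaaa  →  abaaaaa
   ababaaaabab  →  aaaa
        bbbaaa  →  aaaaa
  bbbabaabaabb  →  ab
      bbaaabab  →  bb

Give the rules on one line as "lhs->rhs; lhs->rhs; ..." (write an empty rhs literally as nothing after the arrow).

  | baaba => ba
  | bbb => aa
  | babbbbbbaaab => aabbbbbaaab => bbbbaaab => aabaaab => aaab => a
  | bbabbaa => baabaa => baa

aab->; bab->aa; bbb->aa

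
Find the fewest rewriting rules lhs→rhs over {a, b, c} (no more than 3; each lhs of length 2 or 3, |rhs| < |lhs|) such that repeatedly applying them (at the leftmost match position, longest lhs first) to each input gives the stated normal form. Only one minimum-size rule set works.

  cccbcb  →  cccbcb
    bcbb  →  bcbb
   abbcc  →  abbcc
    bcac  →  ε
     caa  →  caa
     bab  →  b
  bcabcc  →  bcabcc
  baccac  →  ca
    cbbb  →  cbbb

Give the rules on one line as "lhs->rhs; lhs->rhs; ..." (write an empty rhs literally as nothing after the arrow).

  | cccbcb
  | bcbb
  | abbcc
  | bcac => ba => ε

ba->; cac->a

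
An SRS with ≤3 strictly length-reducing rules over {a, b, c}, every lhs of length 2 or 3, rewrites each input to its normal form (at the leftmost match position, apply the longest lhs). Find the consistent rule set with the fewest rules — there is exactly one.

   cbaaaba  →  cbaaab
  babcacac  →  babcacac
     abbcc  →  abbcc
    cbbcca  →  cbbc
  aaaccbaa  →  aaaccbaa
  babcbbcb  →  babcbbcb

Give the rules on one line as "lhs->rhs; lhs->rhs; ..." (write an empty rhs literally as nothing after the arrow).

aba->ab; cca->c

  | cbaaaba => cbaaab
  | babcacac
  | abbcc
  | cbbcca => cbbc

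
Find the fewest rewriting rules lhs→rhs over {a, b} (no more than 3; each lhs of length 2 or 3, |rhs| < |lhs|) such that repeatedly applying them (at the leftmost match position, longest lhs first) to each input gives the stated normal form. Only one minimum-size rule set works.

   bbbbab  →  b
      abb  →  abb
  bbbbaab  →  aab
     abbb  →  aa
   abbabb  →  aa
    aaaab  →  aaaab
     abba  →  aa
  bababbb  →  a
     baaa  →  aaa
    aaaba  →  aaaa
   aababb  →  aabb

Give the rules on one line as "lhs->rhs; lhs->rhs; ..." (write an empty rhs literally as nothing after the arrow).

ba->a; bab->b; bbb->ba

  | bbbbab => babab => bab => b
  | abb
  | bbbbaab => babaab => baab => aab
  | abbb => aba => aa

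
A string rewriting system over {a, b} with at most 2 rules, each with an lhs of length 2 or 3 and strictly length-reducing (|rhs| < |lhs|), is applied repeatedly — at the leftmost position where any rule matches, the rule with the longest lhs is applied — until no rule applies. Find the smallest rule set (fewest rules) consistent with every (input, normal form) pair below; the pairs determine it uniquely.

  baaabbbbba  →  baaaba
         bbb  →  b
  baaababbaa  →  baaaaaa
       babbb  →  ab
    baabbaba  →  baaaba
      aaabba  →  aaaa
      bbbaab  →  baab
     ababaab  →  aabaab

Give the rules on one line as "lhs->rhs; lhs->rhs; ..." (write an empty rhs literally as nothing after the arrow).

bab->ab; bb->

  | baaabbbbba => baaabbba => baaaba
  | bbb => b
  | baaababbaa => baaaabbaa => baaaaaa
  | babbb => abbb => ab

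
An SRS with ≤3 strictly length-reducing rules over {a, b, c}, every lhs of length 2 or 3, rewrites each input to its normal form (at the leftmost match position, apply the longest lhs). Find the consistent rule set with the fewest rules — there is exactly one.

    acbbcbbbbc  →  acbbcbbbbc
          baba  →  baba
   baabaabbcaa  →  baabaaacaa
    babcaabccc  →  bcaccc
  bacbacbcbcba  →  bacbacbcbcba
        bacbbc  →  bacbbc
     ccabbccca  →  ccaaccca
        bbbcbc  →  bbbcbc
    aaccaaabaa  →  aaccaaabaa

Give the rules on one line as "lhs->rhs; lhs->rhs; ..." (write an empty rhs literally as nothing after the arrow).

abb->aa; abc->c

  | acbbcbbbbc
  | baba
  | baabaabbcaa => baabaaacaa
  | babcaabccc => bcaabccc => bcaccc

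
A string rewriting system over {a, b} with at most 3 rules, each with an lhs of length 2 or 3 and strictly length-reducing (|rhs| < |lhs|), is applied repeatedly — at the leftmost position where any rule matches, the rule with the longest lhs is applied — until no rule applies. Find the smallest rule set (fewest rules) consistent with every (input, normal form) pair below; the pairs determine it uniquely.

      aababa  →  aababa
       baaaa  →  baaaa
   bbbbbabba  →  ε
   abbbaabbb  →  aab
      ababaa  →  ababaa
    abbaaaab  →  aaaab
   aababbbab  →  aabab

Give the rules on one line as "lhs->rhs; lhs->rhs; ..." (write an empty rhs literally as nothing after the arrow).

  | aababa
  | baaaa
  | bbbbbabba => bbbbabba => bbbabba => bbabba => bba => ε
  | abbbaabbb => abbaabbb => aabbb => aabb => aab

bb->b; bba->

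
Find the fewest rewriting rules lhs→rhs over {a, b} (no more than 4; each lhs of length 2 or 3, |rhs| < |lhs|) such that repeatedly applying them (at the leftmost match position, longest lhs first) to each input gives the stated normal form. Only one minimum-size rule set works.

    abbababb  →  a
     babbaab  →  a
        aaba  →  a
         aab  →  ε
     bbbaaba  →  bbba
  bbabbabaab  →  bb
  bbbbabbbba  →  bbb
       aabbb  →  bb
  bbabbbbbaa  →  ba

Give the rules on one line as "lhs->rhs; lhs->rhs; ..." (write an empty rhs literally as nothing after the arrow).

aab->; ab->a; baa->

  | abbababb => abababb => aababb => abb => ab => a
  | babbaab => babaab => baaab => ab => a
  | aaba => a
  | aab => ε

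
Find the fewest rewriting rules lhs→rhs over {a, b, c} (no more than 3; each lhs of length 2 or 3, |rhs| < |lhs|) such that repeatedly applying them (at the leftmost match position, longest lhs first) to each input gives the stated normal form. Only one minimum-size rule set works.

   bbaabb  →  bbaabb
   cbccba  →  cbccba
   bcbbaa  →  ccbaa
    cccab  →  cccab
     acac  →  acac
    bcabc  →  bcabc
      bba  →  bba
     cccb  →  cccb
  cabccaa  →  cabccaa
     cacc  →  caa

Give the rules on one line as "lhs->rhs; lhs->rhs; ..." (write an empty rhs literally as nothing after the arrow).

acc->aa; bcb->cc

  | bbaabb
  | cbccba
  | bcbbaa => ccbaa
  | cccab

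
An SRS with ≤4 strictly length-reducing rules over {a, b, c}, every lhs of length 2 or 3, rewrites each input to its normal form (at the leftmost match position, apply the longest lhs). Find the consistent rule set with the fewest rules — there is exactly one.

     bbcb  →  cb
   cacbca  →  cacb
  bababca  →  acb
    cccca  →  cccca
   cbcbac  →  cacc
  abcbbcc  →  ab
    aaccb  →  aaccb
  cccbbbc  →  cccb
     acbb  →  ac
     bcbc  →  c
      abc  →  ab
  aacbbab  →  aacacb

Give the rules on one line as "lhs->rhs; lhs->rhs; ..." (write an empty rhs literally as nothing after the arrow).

  | bbcb => cb
  | cacbca => cacba => cacb
  | bababca => bbabca => acbca => acba => acb
  | cccca

ba->b; bb->; bba->ac; bc->b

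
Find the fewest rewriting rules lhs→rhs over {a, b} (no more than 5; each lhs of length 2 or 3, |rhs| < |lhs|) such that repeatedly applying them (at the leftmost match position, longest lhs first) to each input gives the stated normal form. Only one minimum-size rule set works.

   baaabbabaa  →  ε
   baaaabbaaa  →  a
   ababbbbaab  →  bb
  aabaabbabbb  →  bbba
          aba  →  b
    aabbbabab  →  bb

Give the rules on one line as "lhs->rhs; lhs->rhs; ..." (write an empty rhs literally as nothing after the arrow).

  | baaabbabaa => aaabbabaa => bbabaa => bbaaa => baaa => aaa => ε
  | baaaabbaaa => aaaabbaaa => abbaaa => abaaa => aaaa => a
  | ababbbbaab => aabbbbaab => bbbbbaab => bbbbaab => bbbaab => bbaab => baab => aab => bb
  | aabaabbabbb => bbaabbabbb => baabbabbb => aabbabbb => bbbabbb => bbbabb => bbbab => bbba

aa->b; aaa->; ab->a; baa->aa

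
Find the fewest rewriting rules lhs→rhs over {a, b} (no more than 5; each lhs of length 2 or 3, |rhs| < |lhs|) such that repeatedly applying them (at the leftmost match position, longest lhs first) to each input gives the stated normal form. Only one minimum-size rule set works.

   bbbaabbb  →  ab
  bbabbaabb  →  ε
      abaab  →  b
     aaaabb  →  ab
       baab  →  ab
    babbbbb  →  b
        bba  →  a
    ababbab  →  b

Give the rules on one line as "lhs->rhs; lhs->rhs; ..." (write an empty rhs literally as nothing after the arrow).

  | bbbaabbb => baabbb => abbb => ab
  | bbabbaabb => abbaabb => aaabb => abab => bb => ε
  | abaab => bab => b
  | aaaabb => aabab => baab => ab

aab->ba; aba->b; ba->; bb->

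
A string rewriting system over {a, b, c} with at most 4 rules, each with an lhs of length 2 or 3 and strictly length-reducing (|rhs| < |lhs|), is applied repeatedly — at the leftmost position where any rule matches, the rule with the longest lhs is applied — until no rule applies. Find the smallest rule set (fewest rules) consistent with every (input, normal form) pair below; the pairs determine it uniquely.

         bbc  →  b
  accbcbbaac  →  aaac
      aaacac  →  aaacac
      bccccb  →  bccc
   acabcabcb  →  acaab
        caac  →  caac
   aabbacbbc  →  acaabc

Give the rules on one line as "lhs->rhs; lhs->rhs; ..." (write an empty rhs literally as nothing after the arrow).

  | bbc => b
  | accbcbbaac => accbbaac => acbaac => aaac
  | aaacac
  | bccccb => bccc

abb->ca; bbc->b; bca->a; cb->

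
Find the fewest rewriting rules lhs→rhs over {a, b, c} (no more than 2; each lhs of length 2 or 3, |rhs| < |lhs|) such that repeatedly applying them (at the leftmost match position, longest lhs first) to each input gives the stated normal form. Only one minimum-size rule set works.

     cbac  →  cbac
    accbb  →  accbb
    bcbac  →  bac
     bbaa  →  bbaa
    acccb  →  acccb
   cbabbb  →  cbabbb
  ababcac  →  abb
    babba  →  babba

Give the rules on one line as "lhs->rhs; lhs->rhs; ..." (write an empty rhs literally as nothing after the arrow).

aac->b; bc->

  | cbac
  | accbb
  | bcbac => bac
  | bbaa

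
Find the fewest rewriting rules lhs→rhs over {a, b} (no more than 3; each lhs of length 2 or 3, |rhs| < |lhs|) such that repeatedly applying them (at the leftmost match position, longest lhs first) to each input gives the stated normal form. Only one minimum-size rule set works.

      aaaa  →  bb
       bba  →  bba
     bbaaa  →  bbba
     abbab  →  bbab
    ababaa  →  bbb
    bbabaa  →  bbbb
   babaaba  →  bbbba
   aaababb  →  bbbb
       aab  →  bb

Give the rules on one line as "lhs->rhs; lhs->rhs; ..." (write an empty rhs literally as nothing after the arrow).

  | aaaa => baa => bb
  | bba
  | bbaaa => bbba
  | abbab => bbab

aa->b; abb->bb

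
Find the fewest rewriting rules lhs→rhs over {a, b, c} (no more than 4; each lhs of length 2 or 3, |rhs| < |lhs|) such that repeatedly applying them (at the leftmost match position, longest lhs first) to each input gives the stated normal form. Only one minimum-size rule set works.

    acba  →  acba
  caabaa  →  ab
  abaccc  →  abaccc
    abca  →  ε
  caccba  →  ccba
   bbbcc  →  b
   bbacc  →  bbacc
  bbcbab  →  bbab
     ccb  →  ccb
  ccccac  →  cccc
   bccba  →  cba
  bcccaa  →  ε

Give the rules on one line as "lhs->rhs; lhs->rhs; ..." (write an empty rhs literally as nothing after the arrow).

  | acba
  | caabaa => abaa => ab
  | abaccc
  | abca => aa => ε

aa->; bc->; ca->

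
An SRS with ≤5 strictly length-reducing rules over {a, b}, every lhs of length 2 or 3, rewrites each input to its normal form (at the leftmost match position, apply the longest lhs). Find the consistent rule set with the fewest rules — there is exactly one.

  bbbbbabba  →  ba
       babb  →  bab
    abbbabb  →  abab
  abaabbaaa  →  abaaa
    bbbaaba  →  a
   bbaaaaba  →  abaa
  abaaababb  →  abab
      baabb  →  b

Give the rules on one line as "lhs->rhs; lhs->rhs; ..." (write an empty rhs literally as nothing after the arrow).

  | bbbbbabba => bbbabba => babba => ba
  | babb => bab
  | abbbabb => ababb => abab
  | abaabbaaa => abbabaaa => abaaa

aab->ba; bb->b; bba->; bbb->b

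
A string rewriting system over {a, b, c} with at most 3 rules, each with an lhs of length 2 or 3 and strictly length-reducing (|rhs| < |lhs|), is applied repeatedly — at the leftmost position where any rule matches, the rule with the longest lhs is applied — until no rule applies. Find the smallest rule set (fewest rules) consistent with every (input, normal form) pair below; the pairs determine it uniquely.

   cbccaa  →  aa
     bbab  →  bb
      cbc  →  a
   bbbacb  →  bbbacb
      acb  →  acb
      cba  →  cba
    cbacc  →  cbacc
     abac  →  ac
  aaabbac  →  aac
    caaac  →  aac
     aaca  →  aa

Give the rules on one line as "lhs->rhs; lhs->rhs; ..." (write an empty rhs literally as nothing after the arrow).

ab->; ca->; cbc->a

  | cbccaa => acaa => aa
  | bbab => bb
  | cbc => a
  | bbbacb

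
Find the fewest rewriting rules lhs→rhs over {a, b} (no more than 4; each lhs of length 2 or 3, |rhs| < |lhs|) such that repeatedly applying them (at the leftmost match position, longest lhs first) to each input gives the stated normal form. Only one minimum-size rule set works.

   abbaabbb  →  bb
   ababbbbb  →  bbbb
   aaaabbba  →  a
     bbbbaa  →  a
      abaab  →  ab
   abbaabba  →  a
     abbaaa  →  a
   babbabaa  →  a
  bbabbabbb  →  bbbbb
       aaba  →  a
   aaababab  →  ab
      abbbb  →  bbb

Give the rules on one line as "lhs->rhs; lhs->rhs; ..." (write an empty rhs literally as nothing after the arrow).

aa->a; abb->b; ba->a; bab->b

  | abbaabbb => baabbb => aabbb => abbb => bb
  | ababbbbb => abbbbb => bbbb
  | aaaabbba => aaabbba => aabbba => abbba => bba => ba => a
  | bbbbaa => bbbaa => bbaa => baa => aa => a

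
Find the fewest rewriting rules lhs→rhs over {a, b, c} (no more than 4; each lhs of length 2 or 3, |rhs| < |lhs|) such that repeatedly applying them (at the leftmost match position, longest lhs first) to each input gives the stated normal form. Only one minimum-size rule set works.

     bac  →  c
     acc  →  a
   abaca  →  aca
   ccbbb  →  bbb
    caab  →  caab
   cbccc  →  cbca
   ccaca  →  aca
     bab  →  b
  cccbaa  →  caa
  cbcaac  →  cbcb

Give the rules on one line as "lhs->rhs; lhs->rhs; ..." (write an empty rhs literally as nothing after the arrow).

  | bac => c
  | acc => a
  | abaca => aca
  | ccbbb => bbb

aac->b; ba->; cc->; ccc->ca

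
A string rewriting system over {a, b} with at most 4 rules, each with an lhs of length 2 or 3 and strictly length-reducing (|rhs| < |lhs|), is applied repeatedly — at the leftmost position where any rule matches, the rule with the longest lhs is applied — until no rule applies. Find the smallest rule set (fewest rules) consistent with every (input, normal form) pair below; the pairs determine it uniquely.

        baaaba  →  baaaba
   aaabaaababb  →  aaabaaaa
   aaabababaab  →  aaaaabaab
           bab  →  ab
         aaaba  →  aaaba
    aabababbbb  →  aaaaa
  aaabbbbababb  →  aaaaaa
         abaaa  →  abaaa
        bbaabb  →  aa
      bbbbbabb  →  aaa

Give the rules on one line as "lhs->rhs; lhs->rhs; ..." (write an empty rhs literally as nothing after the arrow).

  | baaaba
  | aaabaaababb => aaabaaaabb => aaabaaaa
  | aaabababaab => aaaababaab => aaaaabaab
  | bab => ab

bab->ab; bb->; bbb->ab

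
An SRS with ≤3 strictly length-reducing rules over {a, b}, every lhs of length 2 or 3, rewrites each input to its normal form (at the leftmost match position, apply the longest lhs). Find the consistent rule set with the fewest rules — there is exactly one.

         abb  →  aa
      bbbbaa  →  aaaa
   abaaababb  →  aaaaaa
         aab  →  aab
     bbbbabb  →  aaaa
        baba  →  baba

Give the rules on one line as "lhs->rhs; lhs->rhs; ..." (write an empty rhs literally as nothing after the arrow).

  | abb => aa
  | bbbbaa => abbaa => aaaa
  | abaaababb => aaaababb => aaaabaa => aaaaaa
  | aab

baa->aa; bb->a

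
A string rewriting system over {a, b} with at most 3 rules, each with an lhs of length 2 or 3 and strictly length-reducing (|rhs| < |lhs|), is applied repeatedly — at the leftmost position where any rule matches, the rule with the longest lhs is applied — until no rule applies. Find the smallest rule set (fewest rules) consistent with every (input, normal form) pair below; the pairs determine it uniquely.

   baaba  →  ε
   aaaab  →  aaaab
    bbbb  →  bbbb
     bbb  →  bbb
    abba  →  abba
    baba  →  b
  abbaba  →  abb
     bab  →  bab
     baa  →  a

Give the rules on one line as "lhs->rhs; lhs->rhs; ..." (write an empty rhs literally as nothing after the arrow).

aba->; baa->a

  | baaba => aba => ε
  | aaaab
  | bbbb
  | bbb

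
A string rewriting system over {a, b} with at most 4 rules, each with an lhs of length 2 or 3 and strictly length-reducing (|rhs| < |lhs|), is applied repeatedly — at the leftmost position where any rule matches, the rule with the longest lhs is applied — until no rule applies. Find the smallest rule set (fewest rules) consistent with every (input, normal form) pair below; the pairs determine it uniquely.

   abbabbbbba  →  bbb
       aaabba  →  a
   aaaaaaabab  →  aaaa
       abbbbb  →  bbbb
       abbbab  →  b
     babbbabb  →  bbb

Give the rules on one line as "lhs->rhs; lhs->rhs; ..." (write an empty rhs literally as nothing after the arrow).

  | abbabbbbba => babbbbba => bbbbba => bbb
  | aaabba => aba => a
  | aaaaaaabab => aaaaaab => aaaa
  | abbbbb => bbbb

aab->; ab->; bba->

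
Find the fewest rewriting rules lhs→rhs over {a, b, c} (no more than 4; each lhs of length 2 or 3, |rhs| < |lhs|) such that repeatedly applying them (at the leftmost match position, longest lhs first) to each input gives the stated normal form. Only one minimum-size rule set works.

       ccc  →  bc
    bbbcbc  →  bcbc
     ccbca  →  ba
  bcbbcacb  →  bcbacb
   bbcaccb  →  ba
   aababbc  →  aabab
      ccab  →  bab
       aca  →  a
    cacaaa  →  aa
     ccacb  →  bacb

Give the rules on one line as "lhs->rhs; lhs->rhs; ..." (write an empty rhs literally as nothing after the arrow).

bb->; bbc->b; ca->; cc->b

  | ccc => bc
  | bbbcbc => bcbc
  | ccbca => bbca => ba
  | bcbbcacb => bcbacb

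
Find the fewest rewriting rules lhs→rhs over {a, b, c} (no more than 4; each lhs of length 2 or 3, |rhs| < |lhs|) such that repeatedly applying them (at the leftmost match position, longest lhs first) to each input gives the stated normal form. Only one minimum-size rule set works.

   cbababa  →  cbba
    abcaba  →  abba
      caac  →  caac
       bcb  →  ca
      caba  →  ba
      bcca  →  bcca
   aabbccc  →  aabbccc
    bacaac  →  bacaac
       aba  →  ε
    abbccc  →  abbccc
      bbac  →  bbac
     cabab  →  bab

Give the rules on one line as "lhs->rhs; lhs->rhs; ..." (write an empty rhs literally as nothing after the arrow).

aba->; bcb->ca; cab->b

  | cbababa => cbba
  | abcaba => abba
  | caac
  | bcb => ca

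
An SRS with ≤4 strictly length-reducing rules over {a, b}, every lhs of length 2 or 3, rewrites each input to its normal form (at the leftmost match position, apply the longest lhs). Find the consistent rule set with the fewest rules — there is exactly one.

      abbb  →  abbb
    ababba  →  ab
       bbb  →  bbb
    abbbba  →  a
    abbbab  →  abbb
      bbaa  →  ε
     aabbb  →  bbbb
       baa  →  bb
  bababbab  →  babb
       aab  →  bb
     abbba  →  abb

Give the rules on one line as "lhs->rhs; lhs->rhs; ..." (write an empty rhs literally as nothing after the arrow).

aa->b; aaa->; bba->aa

  | abbb
  | ababba => abaaa => ab
  | bbb
  | abbbba => abbaa => aaaa => a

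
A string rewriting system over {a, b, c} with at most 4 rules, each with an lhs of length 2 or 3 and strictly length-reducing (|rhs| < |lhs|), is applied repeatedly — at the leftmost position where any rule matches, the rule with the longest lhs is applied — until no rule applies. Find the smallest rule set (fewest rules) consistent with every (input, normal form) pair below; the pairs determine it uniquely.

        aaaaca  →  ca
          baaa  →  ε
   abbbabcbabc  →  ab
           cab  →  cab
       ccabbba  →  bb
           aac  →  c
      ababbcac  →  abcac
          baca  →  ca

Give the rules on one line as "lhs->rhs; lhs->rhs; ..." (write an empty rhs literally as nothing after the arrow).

aa->; ba->; bab->; cc->a

  | aaaaca => aaca => ca
  | baaa => aa => ε
  | abbbabcbabc => abbcbabc => abbcc => abba => ab
  | cab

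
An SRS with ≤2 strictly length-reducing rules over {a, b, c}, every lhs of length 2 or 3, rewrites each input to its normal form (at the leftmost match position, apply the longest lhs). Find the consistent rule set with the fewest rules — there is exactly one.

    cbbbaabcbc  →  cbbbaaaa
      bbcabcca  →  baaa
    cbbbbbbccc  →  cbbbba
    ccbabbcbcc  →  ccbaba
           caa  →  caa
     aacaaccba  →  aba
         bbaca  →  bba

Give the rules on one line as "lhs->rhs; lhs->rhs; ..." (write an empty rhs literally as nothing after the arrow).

  | cbbbaabcbc => cbbbaaabc => cbbbaaaa
  | bbcabcca => baabcca => baaaca => baaa
  | cbbbbbbccc => cbbbbbacc => cbbbbbc => cbbbba
  | ccbabbcbcc => ccbababcc => ccbabaac => ccbaba

ac->; bc->a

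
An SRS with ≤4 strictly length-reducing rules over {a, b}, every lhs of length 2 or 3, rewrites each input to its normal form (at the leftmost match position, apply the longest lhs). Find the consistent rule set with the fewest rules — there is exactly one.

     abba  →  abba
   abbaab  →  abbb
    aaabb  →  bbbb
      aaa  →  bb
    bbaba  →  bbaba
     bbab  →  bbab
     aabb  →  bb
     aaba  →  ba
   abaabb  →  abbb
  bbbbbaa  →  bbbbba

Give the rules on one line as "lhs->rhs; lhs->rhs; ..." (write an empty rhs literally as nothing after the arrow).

aa->a; aaa->bb; aab->b

  | abba
  | abbaab => abbb
  | aaabb => bbbb
  | aaa => bb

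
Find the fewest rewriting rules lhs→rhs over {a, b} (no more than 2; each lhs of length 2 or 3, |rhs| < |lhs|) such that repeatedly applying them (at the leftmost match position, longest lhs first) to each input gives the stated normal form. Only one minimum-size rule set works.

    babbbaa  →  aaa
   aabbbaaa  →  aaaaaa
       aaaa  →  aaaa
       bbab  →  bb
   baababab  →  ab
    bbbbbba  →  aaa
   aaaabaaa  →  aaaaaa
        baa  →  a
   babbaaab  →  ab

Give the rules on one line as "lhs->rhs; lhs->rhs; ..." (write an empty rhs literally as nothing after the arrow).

ba->; bbb->a

  | babbbaa => bbbaa => aaa
  | aabbbaaa => aaaaaa
  | aaaa
  | bbab => bb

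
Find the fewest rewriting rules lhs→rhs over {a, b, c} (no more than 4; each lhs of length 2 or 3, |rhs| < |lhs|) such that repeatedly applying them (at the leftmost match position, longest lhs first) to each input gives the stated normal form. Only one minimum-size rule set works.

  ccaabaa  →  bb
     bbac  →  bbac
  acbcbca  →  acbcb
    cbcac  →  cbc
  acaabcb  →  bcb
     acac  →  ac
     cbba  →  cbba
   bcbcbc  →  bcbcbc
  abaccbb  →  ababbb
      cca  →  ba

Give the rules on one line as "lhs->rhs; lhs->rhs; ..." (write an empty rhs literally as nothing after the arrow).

aa->; ca->; cc->b

  | ccaabaa => baabaa => bbaa => bb
  | bbac
  | acbcbca => acbcb
  | cbcac => cbc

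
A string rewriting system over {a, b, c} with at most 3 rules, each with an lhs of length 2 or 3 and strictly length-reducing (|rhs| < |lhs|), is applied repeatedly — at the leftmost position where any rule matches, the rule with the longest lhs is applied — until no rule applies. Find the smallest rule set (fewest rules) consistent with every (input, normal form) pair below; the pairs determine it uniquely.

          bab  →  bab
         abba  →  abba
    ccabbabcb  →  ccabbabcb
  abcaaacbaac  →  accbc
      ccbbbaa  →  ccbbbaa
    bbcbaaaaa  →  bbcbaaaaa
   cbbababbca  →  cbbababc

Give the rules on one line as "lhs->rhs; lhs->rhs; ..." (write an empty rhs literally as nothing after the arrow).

aac->c; bca->c

  | bab
  | abba
  | ccabbabcb
  | abcaaacbaac => acaacbaac => accbaac => accbc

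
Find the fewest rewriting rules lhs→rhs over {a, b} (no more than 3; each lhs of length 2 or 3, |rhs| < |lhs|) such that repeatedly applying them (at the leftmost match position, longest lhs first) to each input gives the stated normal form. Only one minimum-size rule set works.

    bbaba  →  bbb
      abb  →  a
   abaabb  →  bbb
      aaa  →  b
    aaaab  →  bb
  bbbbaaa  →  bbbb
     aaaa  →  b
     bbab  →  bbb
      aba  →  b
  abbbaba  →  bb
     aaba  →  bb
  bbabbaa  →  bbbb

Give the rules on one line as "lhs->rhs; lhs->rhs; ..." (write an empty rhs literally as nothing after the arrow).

  | bbaba => bbba => bbb
  | abb => ab => a
  | abaabb => aaabb => babb => bbb
  | aaa => ba => b

aa->b; ab->a; ba->b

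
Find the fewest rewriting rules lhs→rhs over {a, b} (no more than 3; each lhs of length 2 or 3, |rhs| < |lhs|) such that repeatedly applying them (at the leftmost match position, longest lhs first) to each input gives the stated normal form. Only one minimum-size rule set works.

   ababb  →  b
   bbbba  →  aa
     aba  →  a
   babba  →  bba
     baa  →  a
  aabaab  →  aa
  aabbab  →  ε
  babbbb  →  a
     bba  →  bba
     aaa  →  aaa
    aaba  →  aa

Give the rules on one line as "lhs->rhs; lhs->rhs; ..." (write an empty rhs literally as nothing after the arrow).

ab->; baa->a; bbb->aa

  | ababb => abb => b
  | bbbba => aaba => aa
  | aba => a
  | babba => bba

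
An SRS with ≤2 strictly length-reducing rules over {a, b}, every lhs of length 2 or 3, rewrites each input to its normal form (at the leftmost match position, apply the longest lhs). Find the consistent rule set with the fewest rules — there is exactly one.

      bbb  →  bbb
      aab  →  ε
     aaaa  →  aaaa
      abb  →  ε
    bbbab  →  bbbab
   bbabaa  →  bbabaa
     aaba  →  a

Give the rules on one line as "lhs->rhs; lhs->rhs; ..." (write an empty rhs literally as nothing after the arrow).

aab->; abb->

  | bbb
  | aab => ε
  | aaaa
  | abb => ε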